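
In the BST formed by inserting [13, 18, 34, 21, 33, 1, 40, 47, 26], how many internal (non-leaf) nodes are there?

Tree built from: [13, 18, 34, 21, 33, 1, 40, 47, 26]
Tree (level-order array): [13, 1, 18, None, None, None, 34, 21, 40, None, 33, None, 47, 26]
Rule: An internal node has at least one child.
Per-node child counts:
  node 13: 2 child(ren)
  node 1: 0 child(ren)
  node 18: 1 child(ren)
  node 34: 2 child(ren)
  node 21: 1 child(ren)
  node 33: 1 child(ren)
  node 26: 0 child(ren)
  node 40: 1 child(ren)
  node 47: 0 child(ren)
Matching nodes: [13, 18, 34, 21, 33, 40]
Count of internal (non-leaf) nodes: 6


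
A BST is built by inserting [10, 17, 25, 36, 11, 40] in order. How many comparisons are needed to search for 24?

Search path for 24: 10 -> 17 -> 25
Found: False
Comparisons: 3


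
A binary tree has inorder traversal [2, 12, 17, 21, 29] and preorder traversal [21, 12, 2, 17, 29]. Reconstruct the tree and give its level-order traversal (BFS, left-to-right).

Inorder:  [2, 12, 17, 21, 29]
Preorder: [21, 12, 2, 17, 29]
Algorithm: preorder visits root first, so consume preorder in order;
for each root, split the current inorder slice at that value into
left-subtree inorder and right-subtree inorder, then recurse.
Recursive splits:
  root=21; inorder splits into left=[2, 12, 17], right=[29]
  root=12; inorder splits into left=[2], right=[17]
  root=2; inorder splits into left=[], right=[]
  root=17; inorder splits into left=[], right=[]
  root=29; inorder splits into left=[], right=[]
Reconstructed level-order: [21, 12, 29, 2, 17]


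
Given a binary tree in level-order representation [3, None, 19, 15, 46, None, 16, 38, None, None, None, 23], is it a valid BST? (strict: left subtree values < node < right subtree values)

Level-order array: [3, None, 19, 15, 46, None, 16, 38, None, None, None, 23]
Validate using subtree bounds (lo, hi): at each node, require lo < value < hi,
then recurse left with hi=value and right with lo=value.
Preorder trace (stopping at first violation):
  at node 3 with bounds (-inf, +inf): OK
  at node 19 with bounds (3, +inf): OK
  at node 15 with bounds (3, 19): OK
  at node 16 with bounds (15, 19): OK
  at node 46 with bounds (19, +inf): OK
  at node 38 with bounds (19, 46): OK
  at node 23 with bounds (19, 38): OK
No violation found at any node.
Result: Valid BST


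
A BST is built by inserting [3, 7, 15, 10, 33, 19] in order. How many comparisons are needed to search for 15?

Search path for 15: 3 -> 7 -> 15
Found: True
Comparisons: 3


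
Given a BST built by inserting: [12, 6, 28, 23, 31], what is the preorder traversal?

Tree insertion order: [12, 6, 28, 23, 31]
Tree (level-order array): [12, 6, 28, None, None, 23, 31]
Preorder traversal: [12, 6, 28, 23, 31]


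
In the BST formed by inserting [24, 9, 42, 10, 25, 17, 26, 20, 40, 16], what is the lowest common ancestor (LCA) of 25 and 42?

Tree insertion order: [24, 9, 42, 10, 25, 17, 26, 20, 40, 16]
Tree (level-order array): [24, 9, 42, None, 10, 25, None, None, 17, None, 26, 16, 20, None, 40]
In a BST, the LCA of p=25, q=42 is the first node v on the
root-to-leaf path with p <= v <= q (go left if both < v, right if both > v).
Walk from root:
  at 24: both 25 and 42 > 24, go right
  at 42: 25 <= 42 <= 42, this is the LCA
LCA = 42


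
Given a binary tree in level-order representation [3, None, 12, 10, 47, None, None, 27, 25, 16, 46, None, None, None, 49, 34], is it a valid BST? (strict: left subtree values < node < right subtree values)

Level-order array: [3, None, 12, 10, 47, None, None, 27, 25, 16, 46, None, None, None, 49, 34]
Validate using subtree bounds (lo, hi): at each node, require lo < value < hi,
then recurse left with hi=value and right with lo=value.
Preorder trace (stopping at first violation):
  at node 3 with bounds (-inf, +inf): OK
  at node 12 with bounds (3, +inf): OK
  at node 10 with bounds (3, 12): OK
  at node 47 with bounds (12, +inf): OK
  at node 27 with bounds (12, 47): OK
  at node 16 with bounds (12, 27): OK
  at node 49 with bounds (16, 27): VIOLATION
Node 49 violates its bound: not (16 < 49 < 27).
Result: Not a valid BST


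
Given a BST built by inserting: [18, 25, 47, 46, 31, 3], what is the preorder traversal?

Tree insertion order: [18, 25, 47, 46, 31, 3]
Tree (level-order array): [18, 3, 25, None, None, None, 47, 46, None, 31]
Preorder traversal: [18, 3, 25, 47, 46, 31]


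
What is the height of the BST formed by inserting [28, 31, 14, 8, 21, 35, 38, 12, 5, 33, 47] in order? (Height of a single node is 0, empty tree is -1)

Insertion order: [28, 31, 14, 8, 21, 35, 38, 12, 5, 33, 47]
Tree (level-order array): [28, 14, 31, 8, 21, None, 35, 5, 12, None, None, 33, 38, None, None, None, None, None, None, None, 47]
Compute height bottom-up (empty subtree = -1):
  height(5) = 1 + max(-1, -1) = 0
  height(12) = 1 + max(-1, -1) = 0
  height(8) = 1 + max(0, 0) = 1
  height(21) = 1 + max(-1, -1) = 0
  height(14) = 1 + max(1, 0) = 2
  height(33) = 1 + max(-1, -1) = 0
  height(47) = 1 + max(-1, -1) = 0
  height(38) = 1 + max(-1, 0) = 1
  height(35) = 1 + max(0, 1) = 2
  height(31) = 1 + max(-1, 2) = 3
  height(28) = 1 + max(2, 3) = 4
Height = 4


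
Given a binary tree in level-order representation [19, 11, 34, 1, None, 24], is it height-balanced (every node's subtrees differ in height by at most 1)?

Tree (level-order array): [19, 11, 34, 1, None, 24]
Definition: a tree is height-balanced if, at every node, |h(left) - h(right)| <= 1 (empty subtree has height -1).
Bottom-up per-node check:
  node 1: h_left=-1, h_right=-1, diff=0 [OK], height=0
  node 11: h_left=0, h_right=-1, diff=1 [OK], height=1
  node 24: h_left=-1, h_right=-1, diff=0 [OK], height=0
  node 34: h_left=0, h_right=-1, diff=1 [OK], height=1
  node 19: h_left=1, h_right=1, diff=0 [OK], height=2
All nodes satisfy the balance condition.
Result: Balanced


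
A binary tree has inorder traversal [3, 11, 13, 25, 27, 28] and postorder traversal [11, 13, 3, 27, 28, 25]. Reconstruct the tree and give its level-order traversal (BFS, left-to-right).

Inorder:   [3, 11, 13, 25, 27, 28]
Postorder: [11, 13, 3, 27, 28, 25]
Algorithm: postorder visits root last, so walk postorder right-to-left;
each value is the root of the current inorder slice — split it at that
value, recurse on the right subtree first, then the left.
Recursive splits:
  root=25; inorder splits into left=[3, 11, 13], right=[27, 28]
  root=28; inorder splits into left=[27], right=[]
  root=27; inorder splits into left=[], right=[]
  root=3; inorder splits into left=[], right=[11, 13]
  root=13; inorder splits into left=[11], right=[]
  root=11; inorder splits into left=[], right=[]
Reconstructed level-order: [25, 3, 28, 13, 27, 11]


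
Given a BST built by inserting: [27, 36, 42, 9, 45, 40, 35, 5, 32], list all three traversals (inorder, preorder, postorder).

Tree insertion order: [27, 36, 42, 9, 45, 40, 35, 5, 32]
Tree (level-order array): [27, 9, 36, 5, None, 35, 42, None, None, 32, None, 40, 45]
Inorder (L, root, R): [5, 9, 27, 32, 35, 36, 40, 42, 45]
Preorder (root, L, R): [27, 9, 5, 36, 35, 32, 42, 40, 45]
Postorder (L, R, root): [5, 9, 32, 35, 40, 45, 42, 36, 27]


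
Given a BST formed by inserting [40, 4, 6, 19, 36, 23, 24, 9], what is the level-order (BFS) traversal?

Tree insertion order: [40, 4, 6, 19, 36, 23, 24, 9]
Tree (level-order array): [40, 4, None, None, 6, None, 19, 9, 36, None, None, 23, None, None, 24]
BFS from the root, enqueuing left then right child of each popped node:
  queue [40] -> pop 40, enqueue [4], visited so far: [40]
  queue [4] -> pop 4, enqueue [6], visited so far: [40, 4]
  queue [6] -> pop 6, enqueue [19], visited so far: [40, 4, 6]
  queue [19] -> pop 19, enqueue [9, 36], visited so far: [40, 4, 6, 19]
  queue [9, 36] -> pop 9, enqueue [none], visited so far: [40, 4, 6, 19, 9]
  queue [36] -> pop 36, enqueue [23], visited so far: [40, 4, 6, 19, 9, 36]
  queue [23] -> pop 23, enqueue [24], visited so far: [40, 4, 6, 19, 9, 36, 23]
  queue [24] -> pop 24, enqueue [none], visited so far: [40, 4, 6, 19, 9, 36, 23, 24]
Result: [40, 4, 6, 19, 9, 36, 23, 24]


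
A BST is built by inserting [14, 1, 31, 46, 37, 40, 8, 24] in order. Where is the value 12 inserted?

Starting tree (level order): [14, 1, 31, None, 8, 24, 46, None, None, None, None, 37, None, None, 40]
Insertion path: 14 -> 1 -> 8
Result: insert 12 as right child of 8
Final tree (level order): [14, 1, 31, None, 8, 24, 46, None, 12, None, None, 37, None, None, None, None, 40]


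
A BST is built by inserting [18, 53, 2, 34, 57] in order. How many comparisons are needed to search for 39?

Search path for 39: 18 -> 53 -> 34
Found: False
Comparisons: 3


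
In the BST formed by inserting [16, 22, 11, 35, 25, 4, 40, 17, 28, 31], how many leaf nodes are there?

Tree built from: [16, 22, 11, 35, 25, 4, 40, 17, 28, 31]
Tree (level-order array): [16, 11, 22, 4, None, 17, 35, None, None, None, None, 25, 40, None, 28, None, None, None, 31]
Rule: A leaf has 0 children.
Per-node child counts:
  node 16: 2 child(ren)
  node 11: 1 child(ren)
  node 4: 0 child(ren)
  node 22: 2 child(ren)
  node 17: 0 child(ren)
  node 35: 2 child(ren)
  node 25: 1 child(ren)
  node 28: 1 child(ren)
  node 31: 0 child(ren)
  node 40: 0 child(ren)
Matching nodes: [4, 17, 31, 40]
Count of leaf nodes: 4


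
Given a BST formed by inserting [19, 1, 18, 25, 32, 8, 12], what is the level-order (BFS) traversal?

Tree insertion order: [19, 1, 18, 25, 32, 8, 12]
Tree (level-order array): [19, 1, 25, None, 18, None, 32, 8, None, None, None, None, 12]
BFS from the root, enqueuing left then right child of each popped node:
  queue [19] -> pop 19, enqueue [1, 25], visited so far: [19]
  queue [1, 25] -> pop 1, enqueue [18], visited so far: [19, 1]
  queue [25, 18] -> pop 25, enqueue [32], visited so far: [19, 1, 25]
  queue [18, 32] -> pop 18, enqueue [8], visited so far: [19, 1, 25, 18]
  queue [32, 8] -> pop 32, enqueue [none], visited so far: [19, 1, 25, 18, 32]
  queue [8] -> pop 8, enqueue [12], visited so far: [19, 1, 25, 18, 32, 8]
  queue [12] -> pop 12, enqueue [none], visited so far: [19, 1, 25, 18, 32, 8, 12]
Result: [19, 1, 25, 18, 32, 8, 12]


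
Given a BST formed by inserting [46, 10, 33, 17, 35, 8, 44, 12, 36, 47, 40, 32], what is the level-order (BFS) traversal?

Tree insertion order: [46, 10, 33, 17, 35, 8, 44, 12, 36, 47, 40, 32]
Tree (level-order array): [46, 10, 47, 8, 33, None, None, None, None, 17, 35, 12, 32, None, 44, None, None, None, None, 36, None, None, 40]
BFS from the root, enqueuing left then right child of each popped node:
  queue [46] -> pop 46, enqueue [10, 47], visited so far: [46]
  queue [10, 47] -> pop 10, enqueue [8, 33], visited so far: [46, 10]
  queue [47, 8, 33] -> pop 47, enqueue [none], visited so far: [46, 10, 47]
  queue [8, 33] -> pop 8, enqueue [none], visited so far: [46, 10, 47, 8]
  queue [33] -> pop 33, enqueue [17, 35], visited so far: [46, 10, 47, 8, 33]
  queue [17, 35] -> pop 17, enqueue [12, 32], visited so far: [46, 10, 47, 8, 33, 17]
  queue [35, 12, 32] -> pop 35, enqueue [44], visited so far: [46, 10, 47, 8, 33, 17, 35]
  queue [12, 32, 44] -> pop 12, enqueue [none], visited so far: [46, 10, 47, 8, 33, 17, 35, 12]
  queue [32, 44] -> pop 32, enqueue [none], visited so far: [46, 10, 47, 8, 33, 17, 35, 12, 32]
  queue [44] -> pop 44, enqueue [36], visited so far: [46, 10, 47, 8, 33, 17, 35, 12, 32, 44]
  queue [36] -> pop 36, enqueue [40], visited so far: [46, 10, 47, 8, 33, 17, 35, 12, 32, 44, 36]
  queue [40] -> pop 40, enqueue [none], visited so far: [46, 10, 47, 8, 33, 17, 35, 12, 32, 44, 36, 40]
Result: [46, 10, 47, 8, 33, 17, 35, 12, 32, 44, 36, 40]


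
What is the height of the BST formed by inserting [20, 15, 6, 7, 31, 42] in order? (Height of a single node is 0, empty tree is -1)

Insertion order: [20, 15, 6, 7, 31, 42]
Tree (level-order array): [20, 15, 31, 6, None, None, 42, None, 7]
Compute height bottom-up (empty subtree = -1):
  height(7) = 1 + max(-1, -1) = 0
  height(6) = 1 + max(-1, 0) = 1
  height(15) = 1 + max(1, -1) = 2
  height(42) = 1 + max(-1, -1) = 0
  height(31) = 1 + max(-1, 0) = 1
  height(20) = 1 + max(2, 1) = 3
Height = 3


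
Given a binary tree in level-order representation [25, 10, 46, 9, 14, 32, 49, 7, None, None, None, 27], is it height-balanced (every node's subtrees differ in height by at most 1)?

Tree (level-order array): [25, 10, 46, 9, 14, 32, 49, 7, None, None, None, 27]
Definition: a tree is height-balanced if, at every node, |h(left) - h(right)| <= 1 (empty subtree has height -1).
Bottom-up per-node check:
  node 7: h_left=-1, h_right=-1, diff=0 [OK], height=0
  node 9: h_left=0, h_right=-1, diff=1 [OK], height=1
  node 14: h_left=-1, h_right=-1, diff=0 [OK], height=0
  node 10: h_left=1, h_right=0, diff=1 [OK], height=2
  node 27: h_left=-1, h_right=-1, diff=0 [OK], height=0
  node 32: h_left=0, h_right=-1, diff=1 [OK], height=1
  node 49: h_left=-1, h_right=-1, diff=0 [OK], height=0
  node 46: h_left=1, h_right=0, diff=1 [OK], height=2
  node 25: h_left=2, h_right=2, diff=0 [OK], height=3
All nodes satisfy the balance condition.
Result: Balanced


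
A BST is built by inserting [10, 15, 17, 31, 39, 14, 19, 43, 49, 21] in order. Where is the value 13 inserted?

Starting tree (level order): [10, None, 15, 14, 17, None, None, None, 31, 19, 39, None, 21, None, 43, None, None, None, 49]
Insertion path: 10 -> 15 -> 14
Result: insert 13 as left child of 14
Final tree (level order): [10, None, 15, 14, 17, 13, None, None, 31, None, None, 19, 39, None, 21, None, 43, None, None, None, 49]


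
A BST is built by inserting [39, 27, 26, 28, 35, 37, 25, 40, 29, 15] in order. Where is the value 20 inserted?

Starting tree (level order): [39, 27, 40, 26, 28, None, None, 25, None, None, 35, 15, None, 29, 37]
Insertion path: 39 -> 27 -> 26 -> 25 -> 15
Result: insert 20 as right child of 15
Final tree (level order): [39, 27, 40, 26, 28, None, None, 25, None, None, 35, 15, None, 29, 37, None, 20]


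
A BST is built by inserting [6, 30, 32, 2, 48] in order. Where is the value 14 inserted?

Starting tree (level order): [6, 2, 30, None, None, None, 32, None, 48]
Insertion path: 6 -> 30
Result: insert 14 as left child of 30
Final tree (level order): [6, 2, 30, None, None, 14, 32, None, None, None, 48]


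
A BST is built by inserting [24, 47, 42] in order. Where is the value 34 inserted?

Starting tree (level order): [24, None, 47, 42]
Insertion path: 24 -> 47 -> 42
Result: insert 34 as left child of 42
Final tree (level order): [24, None, 47, 42, None, 34]


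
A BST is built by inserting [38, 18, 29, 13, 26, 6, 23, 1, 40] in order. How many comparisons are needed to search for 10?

Search path for 10: 38 -> 18 -> 13 -> 6
Found: False
Comparisons: 4


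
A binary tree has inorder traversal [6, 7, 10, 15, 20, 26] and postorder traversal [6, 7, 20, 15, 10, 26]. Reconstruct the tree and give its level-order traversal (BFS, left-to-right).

Inorder:   [6, 7, 10, 15, 20, 26]
Postorder: [6, 7, 20, 15, 10, 26]
Algorithm: postorder visits root last, so walk postorder right-to-left;
each value is the root of the current inorder slice — split it at that
value, recurse on the right subtree first, then the left.
Recursive splits:
  root=26; inorder splits into left=[6, 7, 10, 15, 20], right=[]
  root=10; inorder splits into left=[6, 7], right=[15, 20]
  root=15; inorder splits into left=[], right=[20]
  root=20; inorder splits into left=[], right=[]
  root=7; inorder splits into left=[6], right=[]
  root=6; inorder splits into left=[], right=[]
Reconstructed level-order: [26, 10, 7, 15, 6, 20]


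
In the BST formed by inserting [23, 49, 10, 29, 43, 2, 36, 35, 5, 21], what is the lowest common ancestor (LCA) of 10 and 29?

Tree insertion order: [23, 49, 10, 29, 43, 2, 36, 35, 5, 21]
Tree (level-order array): [23, 10, 49, 2, 21, 29, None, None, 5, None, None, None, 43, None, None, 36, None, 35]
In a BST, the LCA of p=10, q=29 is the first node v on the
root-to-leaf path with p <= v <= q (go left if both < v, right if both > v).
Walk from root:
  at 23: 10 <= 23 <= 29, this is the LCA
LCA = 23


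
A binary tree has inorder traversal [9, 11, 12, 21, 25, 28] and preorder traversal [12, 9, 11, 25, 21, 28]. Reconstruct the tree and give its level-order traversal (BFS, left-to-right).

Inorder:  [9, 11, 12, 21, 25, 28]
Preorder: [12, 9, 11, 25, 21, 28]
Algorithm: preorder visits root first, so consume preorder in order;
for each root, split the current inorder slice at that value into
left-subtree inorder and right-subtree inorder, then recurse.
Recursive splits:
  root=12; inorder splits into left=[9, 11], right=[21, 25, 28]
  root=9; inorder splits into left=[], right=[11]
  root=11; inorder splits into left=[], right=[]
  root=25; inorder splits into left=[21], right=[28]
  root=21; inorder splits into left=[], right=[]
  root=28; inorder splits into left=[], right=[]
Reconstructed level-order: [12, 9, 25, 11, 21, 28]


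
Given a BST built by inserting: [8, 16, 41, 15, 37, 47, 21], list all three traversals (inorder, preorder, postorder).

Tree insertion order: [8, 16, 41, 15, 37, 47, 21]
Tree (level-order array): [8, None, 16, 15, 41, None, None, 37, 47, 21]
Inorder (L, root, R): [8, 15, 16, 21, 37, 41, 47]
Preorder (root, L, R): [8, 16, 15, 41, 37, 21, 47]
Postorder (L, R, root): [15, 21, 37, 47, 41, 16, 8]


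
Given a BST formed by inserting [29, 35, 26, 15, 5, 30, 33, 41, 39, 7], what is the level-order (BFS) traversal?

Tree insertion order: [29, 35, 26, 15, 5, 30, 33, 41, 39, 7]
Tree (level-order array): [29, 26, 35, 15, None, 30, 41, 5, None, None, 33, 39, None, None, 7]
BFS from the root, enqueuing left then right child of each popped node:
  queue [29] -> pop 29, enqueue [26, 35], visited so far: [29]
  queue [26, 35] -> pop 26, enqueue [15], visited so far: [29, 26]
  queue [35, 15] -> pop 35, enqueue [30, 41], visited so far: [29, 26, 35]
  queue [15, 30, 41] -> pop 15, enqueue [5], visited so far: [29, 26, 35, 15]
  queue [30, 41, 5] -> pop 30, enqueue [33], visited so far: [29, 26, 35, 15, 30]
  queue [41, 5, 33] -> pop 41, enqueue [39], visited so far: [29, 26, 35, 15, 30, 41]
  queue [5, 33, 39] -> pop 5, enqueue [7], visited so far: [29, 26, 35, 15, 30, 41, 5]
  queue [33, 39, 7] -> pop 33, enqueue [none], visited so far: [29, 26, 35, 15, 30, 41, 5, 33]
  queue [39, 7] -> pop 39, enqueue [none], visited so far: [29, 26, 35, 15, 30, 41, 5, 33, 39]
  queue [7] -> pop 7, enqueue [none], visited so far: [29, 26, 35, 15, 30, 41, 5, 33, 39, 7]
Result: [29, 26, 35, 15, 30, 41, 5, 33, 39, 7]


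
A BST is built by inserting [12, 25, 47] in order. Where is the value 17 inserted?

Starting tree (level order): [12, None, 25, None, 47]
Insertion path: 12 -> 25
Result: insert 17 as left child of 25
Final tree (level order): [12, None, 25, 17, 47]


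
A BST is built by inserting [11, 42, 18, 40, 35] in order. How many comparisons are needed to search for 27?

Search path for 27: 11 -> 42 -> 18 -> 40 -> 35
Found: False
Comparisons: 5


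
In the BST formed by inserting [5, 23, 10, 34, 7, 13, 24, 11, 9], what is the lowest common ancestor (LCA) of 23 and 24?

Tree insertion order: [5, 23, 10, 34, 7, 13, 24, 11, 9]
Tree (level-order array): [5, None, 23, 10, 34, 7, 13, 24, None, None, 9, 11]
In a BST, the LCA of p=23, q=24 is the first node v on the
root-to-leaf path with p <= v <= q (go left if both < v, right if both > v).
Walk from root:
  at 5: both 23 and 24 > 5, go right
  at 23: 23 <= 23 <= 24, this is the LCA
LCA = 23


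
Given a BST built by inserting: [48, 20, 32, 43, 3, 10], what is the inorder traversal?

Tree insertion order: [48, 20, 32, 43, 3, 10]
Tree (level-order array): [48, 20, None, 3, 32, None, 10, None, 43]
Inorder traversal: [3, 10, 20, 32, 43, 48]


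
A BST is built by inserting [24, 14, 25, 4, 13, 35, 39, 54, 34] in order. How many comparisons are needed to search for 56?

Search path for 56: 24 -> 25 -> 35 -> 39 -> 54
Found: False
Comparisons: 5


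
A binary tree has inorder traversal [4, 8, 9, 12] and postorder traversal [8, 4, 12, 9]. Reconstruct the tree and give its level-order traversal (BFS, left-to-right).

Inorder:   [4, 8, 9, 12]
Postorder: [8, 4, 12, 9]
Algorithm: postorder visits root last, so walk postorder right-to-left;
each value is the root of the current inorder slice — split it at that
value, recurse on the right subtree first, then the left.
Recursive splits:
  root=9; inorder splits into left=[4, 8], right=[12]
  root=12; inorder splits into left=[], right=[]
  root=4; inorder splits into left=[], right=[8]
  root=8; inorder splits into left=[], right=[]
Reconstructed level-order: [9, 4, 12, 8]


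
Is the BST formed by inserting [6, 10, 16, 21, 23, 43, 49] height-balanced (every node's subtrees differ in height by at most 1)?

Tree (level-order array): [6, None, 10, None, 16, None, 21, None, 23, None, 43, None, 49]
Definition: a tree is height-balanced if, at every node, |h(left) - h(right)| <= 1 (empty subtree has height -1).
Bottom-up per-node check:
  node 49: h_left=-1, h_right=-1, diff=0 [OK], height=0
  node 43: h_left=-1, h_right=0, diff=1 [OK], height=1
  node 23: h_left=-1, h_right=1, diff=2 [FAIL (|-1-1|=2 > 1)], height=2
  node 21: h_left=-1, h_right=2, diff=3 [FAIL (|-1-2|=3 > 1)], height=3
  node 16: h_left=-1, h_right=3, diff=4 [FAIL (|-1-3|=4 > 1)], height=4
  node 10: h_left=-1, h_right=4, diff=5 [FAIL (|-1-4|=5 > 1)], height=5
  node 6: h_left=-1, h_right=5, diff=6 [FAIL (|-1-5|=6 > 1)], height=6
Node 23 violates the condition: |-1 - 1| = 2 > 1.
Result: Not balanced


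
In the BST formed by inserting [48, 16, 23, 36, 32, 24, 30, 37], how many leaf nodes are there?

Tree built from: [48, 16, 23, 36, 32, 24, 30, 37]
Tree (level-order array): [48, 16, None, None, 23, None, 36, 32, 37, 24, None, None, None, None, 30]
Rule: A leaf has 0 children.
Per-node child counts:
  node 48: 1 child(ren)
  node 16: 1 child(ren)
  node 23: 1 child(ren)
  node 36: 2 child(ren)
  node 32: 1 child(ren)
  node 24: 1 child(ren)
  node 30: 0 child(ren)
  node 37: 0 child(ren)
Matching nodes: [30, 37]
Count of leaf nodes: 2


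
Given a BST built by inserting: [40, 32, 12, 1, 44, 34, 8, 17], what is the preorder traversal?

Tree insertion order: [40, 32, 12, 1, 44, 34, 8, 17]
Tree (level-order array): [40, 32, 44, 12, 34, None, None, 1, 17, None, None, None, 8]
Preorder traversal: [40, 32, 12, 1, 8, 17, 34, 44]


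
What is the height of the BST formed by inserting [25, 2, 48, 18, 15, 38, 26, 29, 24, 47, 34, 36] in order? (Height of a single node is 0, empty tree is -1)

Insertion order: [25, 2, 48, 18, 15, 38, 26, 29, 24, 47, 34, 36]
Tree (level-order array): [25, 2, 48, None, 18, 38, None, 15, 24, 26, 47, None, None, None, None, None, 29, None, None, None, 34, None, 36]
Compute height bottom-up (empty subtree = -1):
  height(15) = 1 + max(-1, -1) = 0
  height(24) = 1 + max(-1, -1) = 0
  height(18) = 1 + max(0, 0) = 1
  height(2) = 1 + max(-1, 1) = 2
  height(36) = 1 + max(-1, -1) = 0
  height(34) = 1 + max(-1, 0) = 1
  height(29) = 1 + max(-1, 1) = 2
  height(26) = 1 + max(-1, 2) = 3
  height(47) = 1 + max(-1, -1) = 0
  height(38) = 1 + max(3, 0) = 4
  height(48) = 1 + max(4, -1) = 5
  height(25) = 1 + max(2, 5) = 6
Height = 6


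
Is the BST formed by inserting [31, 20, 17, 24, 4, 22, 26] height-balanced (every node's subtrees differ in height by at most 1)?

Tree (level-order array): [31, 20, None, 17, 24, 4, None, 22, 26]
Definition: a tree is height-balanced if, at every node, |h(left) - h(right)| <= 1 (empty subtree has height -1).
Bottom-up per-node check:
  node 4: h_left=-1, h_right=-1, diff=0 [OK], height=0
  node 17: h_left=0, h_right=-1, diff=1 [OK], height=1
  node 22: h_left=-1, h_right=-1, diff=0 [OK], height=0
  node 26: h_left=-1, h_right=-1, diff=0 [OK], height=0
  node 24: h_left=0, h_right=0, diff=0 [OK], height=1
  node 20: h_left=1, h_right=1, diff=0 [OK], height=2
  node 31: h_left=2, h_right=-1, diff=3 [FAIL (|2--1|=3 > 1)], height=3
Node 31 violates the condition: |2 - -1| = 3 > 1.
Result: Not balanced


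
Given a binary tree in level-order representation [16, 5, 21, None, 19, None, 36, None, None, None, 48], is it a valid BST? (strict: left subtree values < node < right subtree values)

Level-order array: [16, 5, 21, None, 19, None, 36, None, None, None, 48]
Validate using subtree bounds (lo, hi): at each node, require lo < value < hi,
then recurse left with hi=value and right with lo=value.
Preorder trace (stopping at first violation):
  at node 16 with bounds (-inf, +inf): OK
  at node 5 with bounds (-inf, 16): OK
  at node 19 with bounds (5, 16): VIOLATION
Node 19 violates its bound: not (5 < 19 < 16).
Result: Not a valid BST


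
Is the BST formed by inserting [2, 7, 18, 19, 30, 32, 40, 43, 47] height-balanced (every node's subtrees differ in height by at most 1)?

Tree (level-order array): [2, None, 7, None, 18, None, 19, None, 30, None, 32, None, 40, None, 43, None, 47]
Definition: a tree is height-balanced if, at every node, |h(left) - h(right)| <= 1 (empty subtree has height -1).
Bottom-up per-node check:
  node 47: h_left=-1, h_right=-1, diff=0 [OK], height=0
  node 43: h_left=-1, h_right=0, diff=1 [OK], height=1
  node 40: h_left=-1, h_right=1, diff=2 [FAIL (|-1-1|=2 > 1)], height=2
  node 32: h_left=-1, h_right=2, diff=3 [FAIL (|-1-2|=3 > 1)], height=3
  node 30: h_left=-1, h_right=3, diff=4 [FAIL (|-1-3|=4 > 1)], height=4
  node 19: h_left=-1, h_right=4, diff=5 [FAIL (|-1-4|=5 > 1)], height=5
  node 18: h_left=-1, h_right=5, diff=6 [FAIL (|-1-5|=6 > 1)], height=6
  node 7: h_left=-1, h_right=6, diff=7 [FAIL (|-1-6|=7 > 1)], height=7
  node 2: h_left=-1, h_right=7, diff=8 [FAIL (|-1-7|=8 > 1)], height=8
Node 40 violates the condition: |-1 - 1| = 2 > 1.
Result: Not balanced


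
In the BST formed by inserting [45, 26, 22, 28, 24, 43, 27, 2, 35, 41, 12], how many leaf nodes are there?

Tree built from: [45, 26, 22, 28, 24, 43, 27, 2, 35, 41, 12]
Tree (level-order array): [45, 26, None, 22, 28, 2, 24, 27, 43, None, 12, None, None, None, None, 35, None, None, None, None, 41]
Rule: A leaf has 0 children.
Per-node child counts:
  node 45: 1 child(ren)
  node 26: 2 child(ren)
  node 22: 2 child(ren)
  node 2: 1 child(ren)
  node 12: 0 child(ren)
  node 24: 0 child(ren)
  node 28: 2 child(ren)
  node 27: 0 child(ren)
  node 43: 1 child(ren)
  node 35: 1 child(ren)
  node 41: 0 child(ren)
Matching nodes: [12, 24, 27, 41]
Count of leaf nodes: 4


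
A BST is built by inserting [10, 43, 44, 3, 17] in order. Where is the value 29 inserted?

Starting tree (level order): [10, 3, 43, None, None, 17, 44]
Insertion path: 10 -> 43 -> 17
Result: insert 29 as right child of 17
Final tree (level order): [10, 3, 43, None, None, 17, 44, None, 29]


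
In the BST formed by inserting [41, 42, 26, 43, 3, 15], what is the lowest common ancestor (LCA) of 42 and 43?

Tree insertion order: [41, 42, 26, 43, 3, 15]
Tree (level-order array): [41, 26, 42, 3, None, None, 43, None, 15]
In a BST, the LCA of p=42, q=43 is the first node v on the
root-to-leaf path with p <= v <= q (go left if both < v, right if both > v).
Walk from root:
  at 41: both 42 and 43 > 41, go right
  at 42: 42 <= 42 <= 43, this is the LCA
LCA = 42


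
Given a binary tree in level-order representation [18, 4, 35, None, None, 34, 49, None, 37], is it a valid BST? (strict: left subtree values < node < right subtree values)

Level-order array: [18, 4, 35, None, None, 34, 49, None, 37]
Validate using subtree bounds (lo, hi): at each node, require lo < value < hi,
then recurse left with hi=value and right with lo=value.
Preorder trace (stopping at first violation):
  at node 18 with bounds (-inf, +inf): OK
  at node 4 with bounds (-inf, 18): OK
  at node 35 with bounds (18, +inf): OK
  at node 34 with bounds (18, 35): OK
  at node 37 with bounds (34, 35): VIOLATION
Node 37 violates its bound: not (34 < 37 < 35).
Result: Not a valid BST


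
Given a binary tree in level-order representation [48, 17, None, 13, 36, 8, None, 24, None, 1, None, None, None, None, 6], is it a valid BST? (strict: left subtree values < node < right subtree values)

Level-order array: [48, 17, None, 13, 36, 8, None, 24, None, 1, None, None, None, None, 6]
Validate using subtree bounds (lo, hi): at each node, require lo < value < hi,
then recurse left with hi=value and right with lo=value.
Preorder trace (stopping at first violation):
  at node 48 with bounds (-inf, +inf): OK
  at node 17 with bounds (-inf, 48): OK
  at node 13 with bounds (-inf, 17): OK
  at node 8 with bounds (-inf, 13): OK
  at node 1 with bounds (-inf, 8): OK
  at node 6 with bounds (1, 8): OK
  at node 36 with bounds (17, 48): OK
  at node 24 with bounds (17, 36): OK
No violation found at any node.
Result: Valid BST


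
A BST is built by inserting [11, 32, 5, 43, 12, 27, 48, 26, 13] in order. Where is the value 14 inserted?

Starting tree (level order): [11, 5, 32, None, None, 12, 43, None, 27, None, 48, 26, None, None, None, 13]
Insertion path: 11 -> 32 -> 12 -> 27 -> 26 -> 13
Result: insert 14 as right child of 13
Final tree (level order): [11, 5, 32, None, None, 12, 43, None, 27, None, 48, 26, None, None, None, 13, None, None, 14]


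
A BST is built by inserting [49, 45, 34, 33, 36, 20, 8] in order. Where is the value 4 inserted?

Starting tree (level order): [49, 45, None, 34, None, 33, 36, 20, None, None, None, 8]
Insertion path: 49 -> 45 -> 34 -> 33 -> 20 -> 8
Result: insert 4 as left child of 8
Final tree (level order): [49, 45, None, 34, None, 33, 36, 20, None, None, None, 8, None, 4]


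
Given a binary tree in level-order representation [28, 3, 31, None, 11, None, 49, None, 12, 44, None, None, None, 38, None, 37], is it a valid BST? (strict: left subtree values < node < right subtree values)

Level-order array: [28, 3, 31, None, 11, None, 49, None, 12, 44, None, None, None, 38, None, 37]
Validate using subtree bounds (lo, hi): at each node, require lo < value < hi,
then recurse left with hi=value and right with lo=value.
Preorder trace (stopping at first violation):
  at node 28 with bounds (-inf, +inf): OK
  at node 3 with bounds (-inf, 28): OK
  at node 11 with bounds (3, 28): OK
  at node 12 with bounds (11, 28): OK
  at node 31 with bounds (28, +inf): OK
  at node 49 with bounds (31, +inf): OK
  at node 44 with bounds (31, 49): OK
  at node 38 with bounds (31, 44): OK
  at node 37 with bounds (31, 38): OK
No violation found at any node.
Result: Valid BST


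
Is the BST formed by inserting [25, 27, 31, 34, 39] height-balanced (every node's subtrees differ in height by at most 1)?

Tree (level-order array): [25, None, 27, None, 31, None, 34, None, 39]
Definition: a tree is height-balanced if, at every node, |h(left) - h(right)| <= 1 (empty subtree has height -1).
Bottom-up per-node check:
  node 39: h_left=-1, h_right=-1, diff=0 [OK], height=0
  node 34: h_left=-1, h_right=0, diff=1 [OK], height=1
  node 31: h_left=-1, h_right=1, diff=2 [FAIL (|-1-1|=2 > 1)], height=2
  node 27: h_left=-1, h_right=2, diff=3 [FAIL (|-1-2|=3 > 1)], height=3
  node 25: h_left=-1, h_right=3, diff=4 [FAIL (|-1-3|=4 > 1)], height=4
Node 31 violates the condition: |-1 - 1| = 2 > 1.
Result: Not balanced


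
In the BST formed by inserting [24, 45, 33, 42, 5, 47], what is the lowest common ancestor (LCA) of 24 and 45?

Tree insertion order: [24, 45, 33, 42, 5, 47]
Tree (level-order array): [24, 5, 45, None, None, 33, 47, None, 42]
In a BST, the LCA of p=24, q=45 is the first node v on the
root-to-leaf path with p <= v <= q (go left if both < v, right if both > v).
Walk from root:
  at 24: 24 <= 24 <= 45, this is the LCA
LCA = 24


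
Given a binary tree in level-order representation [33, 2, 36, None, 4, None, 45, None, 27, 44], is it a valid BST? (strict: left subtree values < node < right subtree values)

Level-order array: [33, 2, 36, None, 4, None, 45, None, 27, 44]
Validate using subtree bounds (lo, hi): at each node, require lo < value < hi,
then recurse left with hi=value and right with lo=value.
Preorder trace (stopping at first violation):
  at node 33 with bounds (-inf, +inf): OK
  at node 2 with bounds (-inf, 33): OK
  at node 4 with bounds (2, 33): OK
  at node 27 with bounds (4, 33): OK
  at node 36 with bounds (33, +inf): OK
  at node 45 with bounds (36, +inf): OK
  at node 44 with bounds (36, 45): OK
No violation found at any node.
Result: Valid BST


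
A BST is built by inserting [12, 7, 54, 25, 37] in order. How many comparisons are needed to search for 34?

Search path for 34: 12 -> 54 -> 25 -> 37
Found: False
Comparisons: 4


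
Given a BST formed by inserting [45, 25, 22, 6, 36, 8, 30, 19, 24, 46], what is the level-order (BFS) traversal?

Tree insertion order: [45, 25, 22, 6, 36, 8, 30, 19, 24, 46]
Tree (level-order array): [45, 25, 46, 22, 36, None, None, 6, 24, 30, None, None, 8, None, None, None, None, None, 19]
BFS from the root, enqueuing left then right child of each popped node:
  queue [45] -> pop 45, enqueue [25, 46], visited so far: [45]
  queue [25, 46] -> pop 25, enqueue [22, 36], visited so far: [45, 25]
  queue [46, 22, 36] -> pop 46, enqueue [none], visited so far: [45, 25, 46]
  queue [22, 36] -> pop 22, enqueue [6, 24], visited so far: [45, 25, 46, 22]
  queue [36, 6, 24] -> pop 36, enqueue [30], visited so far: [45, 25, 46, 22, 36]
  queue [6, 24, 30] -> pop 6, enqueue [8], visited so far: [45, 25, 46, 22, 36, 6]
  queue [24, 30, 8] -> pop 24, enqueue [none], visited so far: [45, 25, 46, 22, 36, 6, 24]
  queue [30, 8] -> pop 30, enqueue [none], visited so far: [45, 25, 46, 22, 36, 6, 24, 30]
  queue [8] -> pop 8, enqueue [19], visited so far: [45, 25, 46, 22, 36, 6, 24, 30, 8]
  queue [19] -> pop 19, enqueue [none], visited so far: [45, 25, 46, 22, 36, 6, 24, 30, 8, 19]
Result: [45, 25, 46, 22, 36, 6, 24, 30, 8, 19]


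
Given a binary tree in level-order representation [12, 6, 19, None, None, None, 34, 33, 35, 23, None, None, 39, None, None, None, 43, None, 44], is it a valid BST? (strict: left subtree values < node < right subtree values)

Level-order array: [12, 6, 19, None, None, None, 34, 33, 35, 23, None, None, 39, None, None, None, 43, None, 44]
Validate using subtree bounds (lo, hi): at each node, require lo < value < hi,
then recurse left with hi=value and right with lo=value.
Preorder trace (stopping at first violation):
  at node 12 with bounds (-inf, +inf): OK
  at node 6 with bounds (-inf, 12): OK
  at node 19 with bounds (12, +inf): OK
  at node 34 with bounds (19, +inf): OK
  at node 33 with bounds (19, 34): OK
  at node 23 with bounds (19, 33): OK
  at node 35 with bounds (34, +inf): OK
  at node 39 with bounds (35, +inf): OK
  at node 43 with bounds (39, +inf): OK
  at node 44 with bounds (43, +inf): OK
No violation found at any node.
Result: Valid BST


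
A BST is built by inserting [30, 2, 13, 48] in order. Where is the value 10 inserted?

Starting tree (level order): [30, 2, 48, None, 13]
Insertion path: 30 -> 2 -> 13
Result: insert 10 as left child of 13
Final tree (level order): [30, 2, 48, None, 13, None, None, 10]


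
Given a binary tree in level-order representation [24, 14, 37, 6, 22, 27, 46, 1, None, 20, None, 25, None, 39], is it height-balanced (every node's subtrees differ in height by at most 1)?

Tree (level-order array): [24, 14, 37, 6, 22, 27, 46, 1, None, 20, None, 25, None, 39]
Definition: a tree is height-balanced if, at every node, |h(left) - h(right)| <= 1 (empty subtree has height -1).
Bottom-up per-node check:
  node 1: h_left=-1, h_right=-1, diff=0 [OK], height=0
  node 6: h_left=0, h_right=-1, diff=1 [OK], height=1
  node 20: h_left=-1, h_right=-1, diff=0 [OK], height=0
  node 22: h_left=0, h_right=-1, diff=1 [OK], height=1
  node 14: h_left=1, h_right=1, diff=0 [OK], height=2
  node 25: h_left=-1, h_right=-1, diff=0 [OK], height=0
  node 27: h_left=0, h_right=-1, diff=1 [OK], height=1
  node 39: h_left=-1, h_right=-1, diff=0 [OK], height=0
  node 46: h_left=0, h_right=-1, diff=1 [OK], height=1
  node 37: h_left=1, h_right=1, diff=0 [OK], height=2
  node 24: h_left=2, h_right=2, diff=0 [OK], height=3
All nodes satisfy the balance condition.
Result: Balanced


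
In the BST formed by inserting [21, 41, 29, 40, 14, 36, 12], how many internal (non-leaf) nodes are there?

Tree built from: [21, 41, 29, 40, 14, 36, 12]
Tree (level-order array): [21, 14, 41, 12, None, 29, None, None, None, None, 40, 36]
Rule: An internal node has at least one child.
Per-node child counts:
  node 21: 2 child(ren)
  node 14: 1 child(ren)
  node 12: 0 child(ren)
  node 41: 1 child(ren)
  node 29: 1 child(ren)
  node 40: 1 child(ren)
  node 36: 0 child(ren)
Matching nodes: [21, 14, 41, 29, 40]
Count of internal (non-leaf) nodes: 5


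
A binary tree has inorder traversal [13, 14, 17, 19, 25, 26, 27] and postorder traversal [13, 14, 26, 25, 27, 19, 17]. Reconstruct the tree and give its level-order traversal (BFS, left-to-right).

Inorder:   [13, 14, 17, 19, 25, 26, 27]
Postorder: [13, 14, 26, 25, 27, 19, 17]
Algorithm: postorder visits root last, so walk postorder right-to-left;
each value is the root of the current inorder slice — split it at that
value, recurse on the right subtree first, then the left.
Recursive splits:
  root=17; inorder splits into left=[13, 14], right=[19, 25, 26, 27]
  root=19; inorder splits into left=[], right=[25, 26, 27]
  root=27; inorder splits into left=[25, 26], right=[]
  root=25; inorder splits into left=[], right=[26]
  root=26; inorder splits into left=[], right=[]
  root=14; inorder splits into left=[13], right=[]
  root=13; inorder splits into left=[], right=[]
Reconstructed level-order: [17, 14, 19, 13, 27, 25, 26]


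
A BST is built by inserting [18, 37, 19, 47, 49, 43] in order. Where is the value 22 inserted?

Starting tree (level order): [18, None, 37, 19, 47, None, None, 43, 49]
Insertion path: 18 -> 37 -> 19
Result: insert 22 as right child of 19
Final tree (level order): [18, None, 37, 19, 47, None, 22, 43, 49]


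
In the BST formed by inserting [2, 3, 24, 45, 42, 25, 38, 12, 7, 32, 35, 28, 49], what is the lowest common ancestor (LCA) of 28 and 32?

Tree insertion order: [2, 3, 24, 45, 42, 25, 38, 12, 7, 32, 35, 28, 49]
Tree (level-order array): [2, None, 3, None, 24, 12, 45, 7, None, 42, 49, None, None, 25, None, None, None, None, 38, 32, None, 28, 35]
In a BST, the LCA of p=28, q=32 is the first node v on the
root-to-leaf path with p <= v <= q (go left if both < v, right if both > v).
Walk from root:
  at 2: both 28 and 32 > 2, go right
  at 3: both 28 and 32 > 3, go right
  at 24: both 28 and 32 > 24, go right
  at 45: both 28 and 32 < 45, go left
  at 42: both 28 and 32 < 42, go left
  at 25: both 28 and 32 > 25, go right
  at 38: both 28 and 32 < 38, go left
  at 32: 28 <= 32 <= 32, this is the LCA
LCA = 32


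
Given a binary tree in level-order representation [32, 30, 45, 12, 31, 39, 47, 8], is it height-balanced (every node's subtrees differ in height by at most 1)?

Tree (level-order array): [32, 30, 45, 12, 31, 39, 47, 8]
Definition: a tree is height-balanced if, at every node, |h(left) - h(right)| <= 1 (empty subtree has height -1).
Bottom-up per-node check:
  node 8: h_left=-1, h_right=-1, diff=0 [OK], height=0
  node 12: h_left=0, h_right=-1, diff=1 [OK], height=1
  node 31: h_left=-1, h_right=-1, diff=0 [OK], height=0
  node 30: h_left=1, h_right=0, diff=1 [OK], height=2
  node 39: h_left=-1, h_right=-1, diff=0 [OK], height=0
  node 47: h_left=-1, h_right=-1, diff=0 [OK], height=0
  node 45: h_left=0, h_right=0, diff=0 [OK], height=1
  node 32: h_left=2, h_right=1, diff=1 [OK], height=3
All nodes satisfy the balance condition.
Result: Balanced


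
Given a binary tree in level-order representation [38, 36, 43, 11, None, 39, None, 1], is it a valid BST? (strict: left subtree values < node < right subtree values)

Level-order array: [38, 36, 43, 11, None, 39, None, 1]
Validate using subtree bounds (lo, hi): at each node, require lo < value < hi,
then recurse left with hi=value and right with lo=value.
Preorder trace (stopping at first violation):
  at node 38 with bounds (-inf, +inf): OK
  at node 36 with bounds (-inf, 38): OK
  at node 11 with bounds (-inf, 36): OK
  at node 1 with bounds (-inf, 11): OK
  at node 43 with bounds (38, +inf): OK
  at node 39 with bounds (38, 43): OK
No violation found at any node.
Result: Valid BST
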